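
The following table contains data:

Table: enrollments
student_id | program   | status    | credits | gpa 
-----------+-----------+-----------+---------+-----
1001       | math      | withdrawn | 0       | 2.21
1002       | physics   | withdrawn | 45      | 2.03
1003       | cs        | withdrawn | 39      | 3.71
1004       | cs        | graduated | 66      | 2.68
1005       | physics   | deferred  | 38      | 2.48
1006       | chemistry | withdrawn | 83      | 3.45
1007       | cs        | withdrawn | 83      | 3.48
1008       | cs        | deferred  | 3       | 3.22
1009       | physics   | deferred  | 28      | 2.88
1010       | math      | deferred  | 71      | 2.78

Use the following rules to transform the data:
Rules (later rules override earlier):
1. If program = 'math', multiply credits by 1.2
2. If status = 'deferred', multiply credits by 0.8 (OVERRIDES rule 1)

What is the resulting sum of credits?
428.0

Step 1: Rule 2 takes priority for records with status = 'deferred'
  - 4 records: 140 × 0.8 = 112.0
Step 2: Rule 1 applies to remaining records with program = 'math'
  - 1 records: 0 × 1.2 = 0.0
Step 3: Other records unchanged: 316
Step 4: Final sum = 112.0 + 0.0 + 316 = 428.0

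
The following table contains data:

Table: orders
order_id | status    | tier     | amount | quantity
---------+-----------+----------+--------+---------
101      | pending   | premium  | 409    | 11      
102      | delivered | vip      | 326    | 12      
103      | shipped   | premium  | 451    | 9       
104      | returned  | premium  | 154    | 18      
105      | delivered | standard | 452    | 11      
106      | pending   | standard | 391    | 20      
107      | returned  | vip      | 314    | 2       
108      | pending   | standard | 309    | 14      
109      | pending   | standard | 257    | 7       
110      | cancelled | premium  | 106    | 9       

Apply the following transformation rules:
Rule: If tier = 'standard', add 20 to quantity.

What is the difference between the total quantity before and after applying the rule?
80

Step 1: Original sum of quantity = 113
Step 2: 4 records have tier = 'standard'
Step 3: Each affected record changes by 20
Step 4: Total change = 4 × 20 = 80
Step 5: New sum = 113 + 80 = 193
Step 6: Difference = |193 - 113| = 80
        (Sum increased by 80)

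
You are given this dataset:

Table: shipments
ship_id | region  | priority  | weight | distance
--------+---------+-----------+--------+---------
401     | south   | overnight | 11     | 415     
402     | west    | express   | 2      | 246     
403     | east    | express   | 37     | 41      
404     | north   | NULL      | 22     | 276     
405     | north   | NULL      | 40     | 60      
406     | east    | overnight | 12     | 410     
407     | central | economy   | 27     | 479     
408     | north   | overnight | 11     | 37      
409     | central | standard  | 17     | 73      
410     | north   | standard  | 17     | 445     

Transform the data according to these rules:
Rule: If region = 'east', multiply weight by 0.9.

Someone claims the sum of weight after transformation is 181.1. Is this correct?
No, the correct result is 191.1.

Step 1: Calculate the correct sum after transformation
Step 2: Apply multiplier 0.9 to records where region = 'east'
Step 3: Correct result = 191.1
Step 4: Claimed result = 181.1
Step 5: 191.1 ≠ 181.1
Conclusion: The claimed result is incorrect. The correct answer is 191.1.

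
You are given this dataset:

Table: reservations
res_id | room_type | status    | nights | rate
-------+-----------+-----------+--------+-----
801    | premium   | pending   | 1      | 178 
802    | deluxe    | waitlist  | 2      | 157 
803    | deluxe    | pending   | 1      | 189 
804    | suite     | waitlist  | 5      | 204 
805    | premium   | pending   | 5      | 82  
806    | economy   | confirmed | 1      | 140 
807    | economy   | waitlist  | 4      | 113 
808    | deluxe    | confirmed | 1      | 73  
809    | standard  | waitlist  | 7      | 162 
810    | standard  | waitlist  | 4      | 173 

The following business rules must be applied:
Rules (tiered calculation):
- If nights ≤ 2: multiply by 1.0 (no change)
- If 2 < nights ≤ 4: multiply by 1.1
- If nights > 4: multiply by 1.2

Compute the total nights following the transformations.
35.2

Step 1: Tier 1 (nights ≤ 2): 5 records, sum = 6 × 1.0 = 6.0
Step 2: Tier 2 (2 < nights ≤ 4): 2 records, sum = 8 × 1.1 = 8.8
Step 3: Tier 3 (nights > 4): 3 records, sum = 17 × 1.2 = 20.4
Step 4: Final sum = 6.0 + 8.8 + 20.4 = 35.2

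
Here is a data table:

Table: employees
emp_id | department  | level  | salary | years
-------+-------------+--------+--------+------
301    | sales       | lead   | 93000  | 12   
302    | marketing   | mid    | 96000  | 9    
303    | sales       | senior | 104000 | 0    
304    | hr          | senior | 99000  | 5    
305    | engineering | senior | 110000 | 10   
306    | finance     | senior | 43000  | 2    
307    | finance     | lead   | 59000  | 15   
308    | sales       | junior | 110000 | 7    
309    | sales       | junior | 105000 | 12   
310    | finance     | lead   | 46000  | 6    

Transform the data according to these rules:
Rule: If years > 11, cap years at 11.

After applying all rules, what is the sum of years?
72

Step 1: 3 records have years > 11
Step 2: These records originally summed to 39
Step 3: After capping: 3 × 11 = 33
Step 4: Unaffected records sum: 39
Step 5: Final sum = 33 + 39 = 72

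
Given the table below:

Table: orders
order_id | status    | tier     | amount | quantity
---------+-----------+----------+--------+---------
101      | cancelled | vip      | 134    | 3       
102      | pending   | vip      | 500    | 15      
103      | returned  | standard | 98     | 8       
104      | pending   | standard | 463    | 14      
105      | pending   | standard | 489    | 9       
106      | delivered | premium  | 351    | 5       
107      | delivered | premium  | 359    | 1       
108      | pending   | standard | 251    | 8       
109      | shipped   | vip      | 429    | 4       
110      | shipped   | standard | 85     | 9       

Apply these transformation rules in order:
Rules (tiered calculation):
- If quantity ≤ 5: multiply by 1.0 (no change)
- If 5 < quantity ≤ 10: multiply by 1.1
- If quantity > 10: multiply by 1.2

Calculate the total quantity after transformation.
85.2

Step 1: Tier 1 (quantity ≤ 5): 4 records, sum = 13 × 1.0 = 13.0
Step 2: Tier 2 (5 < quantity ≤ 10): 4 records, sum = 34 × 1.1 = 37.4
Step 3: Tier 3 (quantity > 10): 2 records, sum = 29 × 1.2 = 34.8
Step 4: Final sum = 13.0 + 37.4 + 34.8 = 85.2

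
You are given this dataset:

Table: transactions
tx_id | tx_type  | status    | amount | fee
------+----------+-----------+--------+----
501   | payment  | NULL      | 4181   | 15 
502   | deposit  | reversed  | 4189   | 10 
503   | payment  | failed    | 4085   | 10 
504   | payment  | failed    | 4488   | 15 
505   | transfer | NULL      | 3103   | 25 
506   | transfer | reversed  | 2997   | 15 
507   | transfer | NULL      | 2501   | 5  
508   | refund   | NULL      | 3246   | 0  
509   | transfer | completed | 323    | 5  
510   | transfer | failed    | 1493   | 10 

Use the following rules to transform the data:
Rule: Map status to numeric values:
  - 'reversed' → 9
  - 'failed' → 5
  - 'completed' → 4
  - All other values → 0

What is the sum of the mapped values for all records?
37

Step 1: Apply mapping to each record
Step 2: Count by status:
  'reversed': 2 records × 9 = 18
  'failed': 3 records × 5 = 15
  'completed': 1 records × 4 = 4
Step 3: Sum all mapped values = 37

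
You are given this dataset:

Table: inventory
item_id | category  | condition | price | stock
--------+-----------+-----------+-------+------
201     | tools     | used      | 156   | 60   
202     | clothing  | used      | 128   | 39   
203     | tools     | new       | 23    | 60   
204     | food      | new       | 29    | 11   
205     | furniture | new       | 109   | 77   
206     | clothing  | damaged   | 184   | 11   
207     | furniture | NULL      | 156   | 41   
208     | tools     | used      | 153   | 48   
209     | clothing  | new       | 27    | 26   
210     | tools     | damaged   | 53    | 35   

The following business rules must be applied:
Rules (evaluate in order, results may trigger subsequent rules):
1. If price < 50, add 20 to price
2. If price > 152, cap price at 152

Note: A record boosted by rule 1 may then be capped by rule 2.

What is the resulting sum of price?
1037

Step 1: Apply rule 1 to records with price < 50
  - 3 records get bonus of 20
  - Of these, 0 records then exceed 152 and get capped
Step 2: Apply rule 2 to records with price > 152
  - 4 records (original) are capped
Step 3: Calculate final sum = 1037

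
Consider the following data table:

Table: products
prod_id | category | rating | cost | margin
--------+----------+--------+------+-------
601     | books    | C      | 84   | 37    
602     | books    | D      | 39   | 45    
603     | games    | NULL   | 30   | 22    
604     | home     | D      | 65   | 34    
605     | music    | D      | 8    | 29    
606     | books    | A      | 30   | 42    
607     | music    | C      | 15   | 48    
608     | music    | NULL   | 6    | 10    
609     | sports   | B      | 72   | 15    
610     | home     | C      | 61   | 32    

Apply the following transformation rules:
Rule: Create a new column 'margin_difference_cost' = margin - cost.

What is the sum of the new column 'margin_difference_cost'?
-96

Step 1: For each record, compute margin - cost
Example calculations:
  37 - 84 = -47
  45 - 39 = 6
  22 - 30 = -8
  ...
Step 2: Sum all derived values
Step 3: Total = -96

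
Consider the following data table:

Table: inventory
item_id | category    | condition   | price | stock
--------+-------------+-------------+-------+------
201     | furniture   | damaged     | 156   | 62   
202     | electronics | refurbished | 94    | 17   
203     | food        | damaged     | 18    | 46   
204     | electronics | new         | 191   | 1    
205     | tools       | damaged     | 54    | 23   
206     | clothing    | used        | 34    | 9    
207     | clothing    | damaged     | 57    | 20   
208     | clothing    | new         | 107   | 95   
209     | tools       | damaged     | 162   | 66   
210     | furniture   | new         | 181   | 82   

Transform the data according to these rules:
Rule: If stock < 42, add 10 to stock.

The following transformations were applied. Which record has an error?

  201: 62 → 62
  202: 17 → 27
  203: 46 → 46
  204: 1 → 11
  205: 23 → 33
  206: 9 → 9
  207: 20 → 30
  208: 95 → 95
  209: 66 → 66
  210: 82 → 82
Record 206 has an error. The correct transformed value should be 19, not 9.

Step 1: Check each record against the rule
Step 2: Record 206 has stock = 9
Step 3: Since 9 < 42, the bonus should have been applied
Step 4: Correct value = 19, but claimed value = 9
Conclusion: Record 206 has the error.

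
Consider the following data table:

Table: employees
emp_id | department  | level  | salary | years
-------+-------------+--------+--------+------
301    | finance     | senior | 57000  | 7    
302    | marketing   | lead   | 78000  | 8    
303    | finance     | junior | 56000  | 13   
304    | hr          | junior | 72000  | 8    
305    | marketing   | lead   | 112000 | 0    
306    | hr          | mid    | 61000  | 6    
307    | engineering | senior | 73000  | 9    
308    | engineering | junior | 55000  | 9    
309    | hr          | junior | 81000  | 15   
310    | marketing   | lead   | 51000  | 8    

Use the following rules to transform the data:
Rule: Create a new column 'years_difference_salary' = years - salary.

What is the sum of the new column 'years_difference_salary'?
-695917

Step 1: For each record, compute years - salary
Example calculations:
  7 - 57000 = -56993
  8 - 78000 = -77992
  13 - 56000 = -55987
  ...
Step 2: Sum all derived values
Step 3: Total = -695917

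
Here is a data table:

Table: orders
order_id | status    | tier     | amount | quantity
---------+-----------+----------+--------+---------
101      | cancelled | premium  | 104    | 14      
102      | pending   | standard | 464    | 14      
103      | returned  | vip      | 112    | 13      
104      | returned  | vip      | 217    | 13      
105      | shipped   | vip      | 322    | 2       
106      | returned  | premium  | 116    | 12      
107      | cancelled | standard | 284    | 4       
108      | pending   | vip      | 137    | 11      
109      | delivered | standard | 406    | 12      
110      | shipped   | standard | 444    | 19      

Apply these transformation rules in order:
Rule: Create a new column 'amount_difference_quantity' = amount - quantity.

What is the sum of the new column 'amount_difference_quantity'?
2492

Step 1: For each record, compute amount - quantity
Example calculations:
  104 - 14 = 90
  464 - 14 = 450
  112 - 13 = 99
  ...
Step 2: Sum all derived values
Step 3: Total = 2492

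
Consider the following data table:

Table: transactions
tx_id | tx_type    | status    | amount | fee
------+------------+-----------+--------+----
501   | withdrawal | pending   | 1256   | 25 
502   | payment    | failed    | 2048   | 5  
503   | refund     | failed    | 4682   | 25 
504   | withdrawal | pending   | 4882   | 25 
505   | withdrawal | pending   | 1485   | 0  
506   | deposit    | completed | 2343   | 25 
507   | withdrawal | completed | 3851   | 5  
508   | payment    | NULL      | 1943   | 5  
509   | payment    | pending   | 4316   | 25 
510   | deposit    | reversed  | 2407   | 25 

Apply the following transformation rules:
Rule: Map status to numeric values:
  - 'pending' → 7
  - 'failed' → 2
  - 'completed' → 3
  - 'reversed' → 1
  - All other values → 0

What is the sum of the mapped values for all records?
39

Step 1: Apply mapping to each record
Step 2: Count by status:
  'pending': 4 records × 7 = 28
  'failed': 2 records × 2 = 4
  'completed': 2 records × 3 = 6
  'reversed': 1 records × 1 = 1
Step 3: Sum all mapped values = 39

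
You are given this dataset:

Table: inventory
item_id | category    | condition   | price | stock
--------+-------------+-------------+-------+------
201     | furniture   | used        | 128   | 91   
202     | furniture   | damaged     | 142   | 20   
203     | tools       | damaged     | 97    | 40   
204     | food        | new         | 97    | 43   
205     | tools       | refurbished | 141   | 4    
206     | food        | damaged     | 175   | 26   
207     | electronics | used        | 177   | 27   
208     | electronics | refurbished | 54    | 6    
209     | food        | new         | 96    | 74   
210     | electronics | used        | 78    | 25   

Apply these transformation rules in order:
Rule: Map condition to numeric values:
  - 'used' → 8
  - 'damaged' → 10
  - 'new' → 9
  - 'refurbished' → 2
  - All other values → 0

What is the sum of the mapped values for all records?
76

Step 1: Apply mapping to each record
Step 2: Count by status:
  'used': 3 records × 8 = 24
  'damaged': 3 records × 10 = 30
  'new': 2 records × 9 = 18
  'refurbished': 2 records × 2 = 4
Step 3: Sum all mapped values = 76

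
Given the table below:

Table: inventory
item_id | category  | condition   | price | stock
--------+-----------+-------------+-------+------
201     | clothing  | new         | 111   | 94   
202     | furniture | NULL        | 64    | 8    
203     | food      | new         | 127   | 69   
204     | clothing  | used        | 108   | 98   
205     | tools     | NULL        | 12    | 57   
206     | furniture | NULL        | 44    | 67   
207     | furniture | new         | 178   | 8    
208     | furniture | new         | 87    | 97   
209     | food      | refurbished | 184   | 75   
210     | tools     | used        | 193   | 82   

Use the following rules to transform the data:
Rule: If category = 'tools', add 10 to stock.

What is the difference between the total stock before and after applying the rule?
20

Step 1: Original sum of stock = 655
Step 2: 2 records have category = 'tools'
Step 3: Each affected record changes by 10
Step 4: Total change = 2 × 10 = 20
Step 5: New sum = 655 + 20 = 675
Step 6: Difference = |675 - 655| = 20
        (Sum increased by 20)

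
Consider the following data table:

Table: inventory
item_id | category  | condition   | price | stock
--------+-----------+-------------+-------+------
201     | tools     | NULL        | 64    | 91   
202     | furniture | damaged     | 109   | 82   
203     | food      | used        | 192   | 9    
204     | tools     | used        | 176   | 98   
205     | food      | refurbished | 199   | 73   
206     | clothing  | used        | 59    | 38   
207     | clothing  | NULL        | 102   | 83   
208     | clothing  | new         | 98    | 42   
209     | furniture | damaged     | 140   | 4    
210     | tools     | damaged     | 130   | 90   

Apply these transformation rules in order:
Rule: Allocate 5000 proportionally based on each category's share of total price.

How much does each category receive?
clothing: 1020.49, food: 1540.58, furniture: 981.09, tools: 1457.84

Step 1: Calculate total price = 1269
Step 2: Calculate each category's proportion:
  clothing: 259/1269 = 20.41% → 1020.49
  food: 391/1269 = 30.81% → 1540.58
  furniture: 249/1269 = 19.62% → 981.09
  tools: 370/1269 = 29.16% → 1457.84
Step 3: Verify: sum of allocations ≈ 5000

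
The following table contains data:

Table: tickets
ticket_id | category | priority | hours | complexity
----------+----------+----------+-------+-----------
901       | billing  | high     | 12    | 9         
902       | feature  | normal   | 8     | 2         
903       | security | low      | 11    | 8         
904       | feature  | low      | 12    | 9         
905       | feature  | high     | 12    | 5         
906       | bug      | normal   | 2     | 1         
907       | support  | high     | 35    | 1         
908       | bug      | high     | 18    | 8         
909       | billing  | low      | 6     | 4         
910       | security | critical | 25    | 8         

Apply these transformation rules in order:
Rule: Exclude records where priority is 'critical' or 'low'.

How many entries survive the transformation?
6

Step 1: Count records to exclude
  - 1 (critical) + 3 (low) = 4 records
Step 2: Total records: 10
Step 3: Remaining = 10 - 4 = 6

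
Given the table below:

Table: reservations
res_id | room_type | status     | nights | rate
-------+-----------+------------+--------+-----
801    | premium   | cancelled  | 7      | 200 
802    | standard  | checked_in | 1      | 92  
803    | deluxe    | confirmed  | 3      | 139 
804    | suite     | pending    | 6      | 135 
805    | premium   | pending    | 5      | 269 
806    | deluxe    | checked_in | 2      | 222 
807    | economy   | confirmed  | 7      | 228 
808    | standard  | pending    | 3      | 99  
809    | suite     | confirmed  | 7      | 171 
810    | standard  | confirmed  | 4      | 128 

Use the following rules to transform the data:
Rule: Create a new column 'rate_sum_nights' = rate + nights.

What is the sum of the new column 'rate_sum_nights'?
1728

Step 1: For each record, compute rate + nights
Example calculations:
  200 + 7 = 207
  92 + 1 = 93
  139 + 3 = 142
  ...
Step 2: Sum all derived values
Step 3: Total = 1728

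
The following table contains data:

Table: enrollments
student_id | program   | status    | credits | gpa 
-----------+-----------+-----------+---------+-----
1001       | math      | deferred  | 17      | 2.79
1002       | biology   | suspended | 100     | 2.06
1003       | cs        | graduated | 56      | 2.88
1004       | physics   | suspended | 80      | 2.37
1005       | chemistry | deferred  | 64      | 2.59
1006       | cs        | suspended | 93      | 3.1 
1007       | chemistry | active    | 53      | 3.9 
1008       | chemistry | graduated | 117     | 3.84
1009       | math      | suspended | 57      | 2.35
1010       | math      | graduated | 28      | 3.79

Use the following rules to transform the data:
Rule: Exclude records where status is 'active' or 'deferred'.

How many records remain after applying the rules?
7

Step 1: Count records to exclude
  - 1 (active) + 2 (deferred) = 3 records
Step 2: Total records: 10
Step 3: Remaining = 10 - 3 = 7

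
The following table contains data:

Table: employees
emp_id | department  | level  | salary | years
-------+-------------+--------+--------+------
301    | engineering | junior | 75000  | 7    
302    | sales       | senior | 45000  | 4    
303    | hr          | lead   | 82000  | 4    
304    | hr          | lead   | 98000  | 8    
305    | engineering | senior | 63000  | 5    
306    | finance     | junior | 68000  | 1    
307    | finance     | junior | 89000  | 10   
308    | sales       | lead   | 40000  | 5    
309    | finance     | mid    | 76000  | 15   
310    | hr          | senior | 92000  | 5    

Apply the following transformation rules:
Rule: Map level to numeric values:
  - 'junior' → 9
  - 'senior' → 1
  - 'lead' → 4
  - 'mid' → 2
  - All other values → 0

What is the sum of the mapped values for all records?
44

Step 1: Apply mapping to each record
Step 2: Count by status:
  'junior': 3 records × 9 = 27
  'senior': 3 records × 1 = 3
  'lead': 3 records × 4 = 12
  'mid': 1 records × 2 = 2
Step 3: Sum all mapped values = 44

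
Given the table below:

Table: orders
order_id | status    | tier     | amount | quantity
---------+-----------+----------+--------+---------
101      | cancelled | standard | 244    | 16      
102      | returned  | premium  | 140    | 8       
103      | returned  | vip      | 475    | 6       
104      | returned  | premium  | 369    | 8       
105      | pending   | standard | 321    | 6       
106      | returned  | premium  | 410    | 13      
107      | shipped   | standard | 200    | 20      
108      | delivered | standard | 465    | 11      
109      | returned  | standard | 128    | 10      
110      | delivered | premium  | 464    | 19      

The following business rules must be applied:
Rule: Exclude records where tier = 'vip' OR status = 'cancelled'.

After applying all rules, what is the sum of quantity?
95

Step 1: Find records where tier = 'vip' OR status = 'cancelled'
Step 2: 2 records match, summing to 22
Step 3: Original sum: 117
Step 4: Remaining sum = 117 - 22 = 95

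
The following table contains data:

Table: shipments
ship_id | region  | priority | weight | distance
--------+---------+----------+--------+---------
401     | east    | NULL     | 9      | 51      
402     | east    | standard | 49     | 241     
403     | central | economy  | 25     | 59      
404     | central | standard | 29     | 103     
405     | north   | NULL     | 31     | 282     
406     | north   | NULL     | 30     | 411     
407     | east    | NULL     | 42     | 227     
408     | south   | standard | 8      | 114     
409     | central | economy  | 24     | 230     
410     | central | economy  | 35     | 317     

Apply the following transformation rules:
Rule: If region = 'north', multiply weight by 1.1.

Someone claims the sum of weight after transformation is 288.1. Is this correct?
Yes, the result is correct.

Step 1: Calculate the correct sum after transformation
Step 2: Apply multiplier 1.1 to records where region = 'north'
Step 3: Correct result = 288.1
Step 4: Claimed result = 288.1
Step 5: 288.1 = 288.1 ✓
Conclusion: The claimed result is correct.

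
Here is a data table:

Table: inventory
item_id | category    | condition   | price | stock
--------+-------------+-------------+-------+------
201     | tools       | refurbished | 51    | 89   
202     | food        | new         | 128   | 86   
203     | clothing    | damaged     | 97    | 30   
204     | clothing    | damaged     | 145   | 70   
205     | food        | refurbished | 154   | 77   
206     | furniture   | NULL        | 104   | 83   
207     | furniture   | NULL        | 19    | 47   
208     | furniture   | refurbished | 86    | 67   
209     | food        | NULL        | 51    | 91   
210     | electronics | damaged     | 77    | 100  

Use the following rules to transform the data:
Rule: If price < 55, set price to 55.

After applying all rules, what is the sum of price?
956

Step 1: 3 records have price < 55
Step 2: These records originally summed to 121
Step 3: After setting to minimum: 3 × 55 = 165
Step 4: Unaffected records sum: 791
Step 5: Final sum = 165 + 791 = 956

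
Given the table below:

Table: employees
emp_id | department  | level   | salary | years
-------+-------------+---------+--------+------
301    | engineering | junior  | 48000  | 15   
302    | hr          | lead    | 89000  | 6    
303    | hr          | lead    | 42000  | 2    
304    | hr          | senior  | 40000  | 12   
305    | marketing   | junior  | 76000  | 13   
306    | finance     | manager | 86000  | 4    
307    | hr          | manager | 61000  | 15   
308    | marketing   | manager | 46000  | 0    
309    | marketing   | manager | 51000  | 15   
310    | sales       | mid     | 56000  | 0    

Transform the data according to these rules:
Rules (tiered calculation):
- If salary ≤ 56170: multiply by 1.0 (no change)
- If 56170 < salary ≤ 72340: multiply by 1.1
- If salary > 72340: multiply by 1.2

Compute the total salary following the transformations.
651300.0

Step 1: Tier 1 (salary ≤ 56170): 6 records, sum = 283000 × 1.0 = 283000.0
Step 2: Tier 2 (56170 < salary ≤ 72340): 1 records, sum = 61000 × 1.1 = 67100.0
Step 3: Tier 3 (salary > 72340): 3 records, sum = 251000 × 1.2 = 301200.0
Step 4: Final sum = 283000.0 + 67100.0 + 301200.0 = 651300.0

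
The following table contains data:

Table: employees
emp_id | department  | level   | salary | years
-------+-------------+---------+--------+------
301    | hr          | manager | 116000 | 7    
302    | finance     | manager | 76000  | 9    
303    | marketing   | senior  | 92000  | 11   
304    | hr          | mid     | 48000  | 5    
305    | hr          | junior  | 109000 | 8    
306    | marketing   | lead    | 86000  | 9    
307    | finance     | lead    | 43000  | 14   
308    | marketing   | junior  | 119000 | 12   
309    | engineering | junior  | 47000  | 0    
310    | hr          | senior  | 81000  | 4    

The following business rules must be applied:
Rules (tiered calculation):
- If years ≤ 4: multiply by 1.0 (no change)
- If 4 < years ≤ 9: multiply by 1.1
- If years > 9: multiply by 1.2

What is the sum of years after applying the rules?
90.2

Step 1: Tier 1 (years ≤ 4): 2 records, sum = 4 × 1.0 = 4.0
Step 2: Tier 2 (4 < years ≤ 9): 5 records, sum = 38 × 1.1 = 41.8
Step 3: Tier 3 (years > 9): 3 records, sum = 37 × 1.2 = 44.4
Step 4: Final sum = 4.0 + 41.8 + 44.4 = 90.2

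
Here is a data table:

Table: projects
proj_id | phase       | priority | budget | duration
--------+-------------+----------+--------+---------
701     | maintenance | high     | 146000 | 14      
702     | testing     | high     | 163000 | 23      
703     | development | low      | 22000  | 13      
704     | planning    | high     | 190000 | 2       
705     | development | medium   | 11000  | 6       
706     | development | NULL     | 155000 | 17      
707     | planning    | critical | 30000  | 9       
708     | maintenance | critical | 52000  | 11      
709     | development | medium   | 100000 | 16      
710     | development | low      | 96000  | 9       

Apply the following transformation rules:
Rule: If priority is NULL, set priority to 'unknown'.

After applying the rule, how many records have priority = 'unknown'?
1

Step 1: Count records where priority IS NULL
Step 2: Found 1 records with NULL priority
Step 3: These records will have priority set to 'unknown'
Step 4: Records already having priority = 'unknown': 0
Step 5: Answer: 1 + 0 = 1 records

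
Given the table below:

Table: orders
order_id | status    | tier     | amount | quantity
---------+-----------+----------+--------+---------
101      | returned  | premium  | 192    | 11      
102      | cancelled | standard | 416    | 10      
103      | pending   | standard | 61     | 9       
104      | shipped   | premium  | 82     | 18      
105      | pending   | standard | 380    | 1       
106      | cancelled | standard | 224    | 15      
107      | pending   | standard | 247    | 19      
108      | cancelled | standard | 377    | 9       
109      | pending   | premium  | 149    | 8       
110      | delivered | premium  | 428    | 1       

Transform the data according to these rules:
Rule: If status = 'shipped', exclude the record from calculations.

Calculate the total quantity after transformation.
83

Step 1: Identify records where status = 'shipped'
Step 2: The excluded records sum to 18
Step 3: Original total quantity = 101
Step 4: Remaining total = 101 - 18 = 83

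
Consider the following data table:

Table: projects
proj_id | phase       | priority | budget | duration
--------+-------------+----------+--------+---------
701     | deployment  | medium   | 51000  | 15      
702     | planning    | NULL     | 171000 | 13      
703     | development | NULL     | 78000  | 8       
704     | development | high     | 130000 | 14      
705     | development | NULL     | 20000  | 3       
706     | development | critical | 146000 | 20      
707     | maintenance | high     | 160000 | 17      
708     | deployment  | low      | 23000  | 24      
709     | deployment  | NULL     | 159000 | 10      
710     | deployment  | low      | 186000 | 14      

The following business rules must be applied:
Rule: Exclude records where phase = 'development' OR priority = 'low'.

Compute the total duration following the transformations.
55

Step 1: Find records where phase = 'development' OR priority = 'low'
Step 2: 6 records match, summing to 83
Step 3: Original sum: 138
Step 4: Remaining sum = 138 - 83 = 55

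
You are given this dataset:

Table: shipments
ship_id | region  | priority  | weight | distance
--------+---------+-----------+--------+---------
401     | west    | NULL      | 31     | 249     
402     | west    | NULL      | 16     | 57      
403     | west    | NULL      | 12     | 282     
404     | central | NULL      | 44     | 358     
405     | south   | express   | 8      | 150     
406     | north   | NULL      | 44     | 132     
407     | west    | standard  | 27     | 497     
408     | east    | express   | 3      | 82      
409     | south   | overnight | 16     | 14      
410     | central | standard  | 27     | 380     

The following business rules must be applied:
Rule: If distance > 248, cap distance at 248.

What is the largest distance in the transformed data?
248

Step 1: Original maximum distance = 497
Step 2: Apply cap at 248
Step 3: 5 records had distance > 248 and were capped
Step 4: Maximum after transformation = 248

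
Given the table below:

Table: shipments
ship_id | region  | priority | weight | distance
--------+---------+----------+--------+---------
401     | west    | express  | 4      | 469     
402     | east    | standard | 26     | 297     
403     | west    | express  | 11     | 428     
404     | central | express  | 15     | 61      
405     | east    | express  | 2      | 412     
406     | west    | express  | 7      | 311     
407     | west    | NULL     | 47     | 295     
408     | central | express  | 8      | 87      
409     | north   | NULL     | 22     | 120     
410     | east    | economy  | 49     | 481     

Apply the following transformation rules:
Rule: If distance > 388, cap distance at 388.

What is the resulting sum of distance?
2723

Step 1: 4 records have distance > 388
Step 2: These records originally summed to 1790
Step 3: After capping: 4 × 388 = 1552
Step 4: Unaffected records sum: 1171
Step 5: Final sum = 1552 + 1171 = 2723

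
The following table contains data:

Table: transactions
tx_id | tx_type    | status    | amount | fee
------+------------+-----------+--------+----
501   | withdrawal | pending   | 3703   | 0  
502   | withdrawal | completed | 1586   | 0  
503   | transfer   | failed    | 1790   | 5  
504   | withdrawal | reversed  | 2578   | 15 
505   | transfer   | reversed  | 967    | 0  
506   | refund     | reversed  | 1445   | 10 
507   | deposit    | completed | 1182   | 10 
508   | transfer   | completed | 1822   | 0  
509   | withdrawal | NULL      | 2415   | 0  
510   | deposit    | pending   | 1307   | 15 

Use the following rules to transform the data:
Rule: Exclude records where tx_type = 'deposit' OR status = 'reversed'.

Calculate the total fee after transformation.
5

Step 1: Find records where tx_type = 'deposit' OR status = 'reversed'
Step 2: 5 records match, summing to 50
Step 3: Original sum: 55
Step 4: Remaining sum = 55 - 50 = 5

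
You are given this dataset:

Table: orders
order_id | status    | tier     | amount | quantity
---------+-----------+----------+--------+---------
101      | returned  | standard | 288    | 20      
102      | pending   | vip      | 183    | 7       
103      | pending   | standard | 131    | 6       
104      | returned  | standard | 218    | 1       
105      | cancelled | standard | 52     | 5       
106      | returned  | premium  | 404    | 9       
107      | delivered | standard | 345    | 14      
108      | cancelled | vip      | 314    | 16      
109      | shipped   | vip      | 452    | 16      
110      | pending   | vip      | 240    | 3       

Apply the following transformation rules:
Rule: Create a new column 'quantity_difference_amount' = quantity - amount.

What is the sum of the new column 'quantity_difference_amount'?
-2530

Step 1: For each record, compute quantity - amount
Example calculations:
  20 - 288 = -268
  7 - 183 = -176
  6 - 131 = -125
  ...
Step 2: Sum all derived values
Step 3: Total = -2530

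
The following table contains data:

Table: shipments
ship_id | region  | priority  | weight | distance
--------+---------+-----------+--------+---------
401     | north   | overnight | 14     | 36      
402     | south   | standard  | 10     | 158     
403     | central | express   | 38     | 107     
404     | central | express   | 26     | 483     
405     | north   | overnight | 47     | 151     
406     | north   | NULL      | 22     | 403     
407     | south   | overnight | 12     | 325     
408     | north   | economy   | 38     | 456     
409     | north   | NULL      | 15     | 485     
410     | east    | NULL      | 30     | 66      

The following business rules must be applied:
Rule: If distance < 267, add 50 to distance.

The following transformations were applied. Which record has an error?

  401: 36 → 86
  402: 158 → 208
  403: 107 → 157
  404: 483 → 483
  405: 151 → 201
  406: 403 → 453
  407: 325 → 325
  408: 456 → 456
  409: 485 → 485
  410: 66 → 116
Record 406 has an error. The correct transformed value should be 403, not 453.

Step 1: Check each record against the rule
Step 2: Record 406 has distance = 403
Step 3: Since 403 >= 267, the bonus should not have been applied
Step 4: Correct value = 403, but claimed value = 453
Conclusion: Record 406 has the error.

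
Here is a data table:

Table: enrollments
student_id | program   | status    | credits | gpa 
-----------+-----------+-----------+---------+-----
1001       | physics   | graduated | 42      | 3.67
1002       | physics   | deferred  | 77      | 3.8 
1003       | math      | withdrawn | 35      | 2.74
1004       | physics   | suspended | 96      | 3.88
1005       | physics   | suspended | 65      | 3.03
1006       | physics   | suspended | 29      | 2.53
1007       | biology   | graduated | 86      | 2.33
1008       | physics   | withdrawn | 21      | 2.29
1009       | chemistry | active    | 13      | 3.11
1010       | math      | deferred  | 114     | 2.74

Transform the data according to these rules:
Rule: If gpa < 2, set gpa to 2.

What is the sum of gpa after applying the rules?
30.12

Step 1: 0 records have gpa < 2
Step 2: These records originally summed to 0
Step 3: After setting to minimum: 0 × 2 = 0
Step 4: Unaffected records sum: 30.12
Step 5: Final sum = 0 + 30.12 = 30.12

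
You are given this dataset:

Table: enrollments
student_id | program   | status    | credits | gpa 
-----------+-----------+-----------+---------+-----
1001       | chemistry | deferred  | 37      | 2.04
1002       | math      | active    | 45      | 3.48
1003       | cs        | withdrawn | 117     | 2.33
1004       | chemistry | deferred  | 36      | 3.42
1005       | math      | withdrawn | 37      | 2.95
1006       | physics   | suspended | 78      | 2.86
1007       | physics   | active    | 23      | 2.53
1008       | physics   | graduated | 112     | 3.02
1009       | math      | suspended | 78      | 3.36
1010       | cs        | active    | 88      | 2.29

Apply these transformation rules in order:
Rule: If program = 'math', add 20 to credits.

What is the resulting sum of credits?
711

Step 1: Count records where program = 'math': 3
Step 2: Total bonus added: 3 × 20 = 60
Step 3: Original sum of credits: 651
Step 4: Final sum = 651 + 60 = 711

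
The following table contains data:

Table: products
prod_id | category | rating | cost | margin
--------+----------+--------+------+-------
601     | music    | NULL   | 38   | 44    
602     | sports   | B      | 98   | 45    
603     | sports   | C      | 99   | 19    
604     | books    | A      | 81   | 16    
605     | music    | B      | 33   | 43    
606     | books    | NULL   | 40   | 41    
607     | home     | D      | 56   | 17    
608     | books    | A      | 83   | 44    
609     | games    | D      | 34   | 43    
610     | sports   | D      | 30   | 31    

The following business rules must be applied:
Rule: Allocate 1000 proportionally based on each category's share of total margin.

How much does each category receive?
books: 294.46, games: 125.36, home: 49.56, music: 253.64, sports: 276.97

Step 1: Calculate total margin = 343
Step 2: Calculate each category's proportion:
  books: 101/343 = 29.45% → 294.46
  games: 43/343 = 12.54% → 125.36
  home: 17/343 = 4.96% → 49.56
  music: 87/343 = 25.36% → 253.64
  sports: 95/343 = 27.70% → 276.97
Step 3: Verify: sum of allocations ≈ 1000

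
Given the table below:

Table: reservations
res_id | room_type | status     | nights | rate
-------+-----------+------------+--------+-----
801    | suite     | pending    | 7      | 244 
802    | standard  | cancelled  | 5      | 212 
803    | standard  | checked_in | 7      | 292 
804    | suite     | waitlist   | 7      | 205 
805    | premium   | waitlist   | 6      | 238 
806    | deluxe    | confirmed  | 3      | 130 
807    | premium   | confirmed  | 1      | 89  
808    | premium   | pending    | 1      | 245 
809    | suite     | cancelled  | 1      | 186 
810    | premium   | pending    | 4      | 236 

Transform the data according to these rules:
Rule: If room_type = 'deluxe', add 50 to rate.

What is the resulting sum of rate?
2127

Step 1: Count records where room_type = 'deluxe': 1
Step 2: Total bonus added: 1 × 50 = 50
Step 3: Original sum of rate: 2077
Step 4: Final sum = 2077 + 50 = 2127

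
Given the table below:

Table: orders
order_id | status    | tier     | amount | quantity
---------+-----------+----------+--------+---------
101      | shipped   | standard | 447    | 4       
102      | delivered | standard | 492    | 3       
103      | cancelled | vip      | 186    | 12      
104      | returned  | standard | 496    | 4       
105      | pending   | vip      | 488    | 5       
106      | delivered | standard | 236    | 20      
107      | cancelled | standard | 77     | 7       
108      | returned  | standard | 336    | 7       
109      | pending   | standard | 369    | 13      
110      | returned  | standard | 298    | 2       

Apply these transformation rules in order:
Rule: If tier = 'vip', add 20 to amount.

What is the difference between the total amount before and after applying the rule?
40

Step 1: Original sum of amount = 3425
Step 2: 2 records have tier = 'vip'
Step 3: Each affected record changes by 20
Step 4: Total change = 2 × 20 = 40
Step 5: New sum = 3425 + 40 = 3465
Step 6: Difference = |3465 - 3425| = 40
        (Sum increased by 40)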